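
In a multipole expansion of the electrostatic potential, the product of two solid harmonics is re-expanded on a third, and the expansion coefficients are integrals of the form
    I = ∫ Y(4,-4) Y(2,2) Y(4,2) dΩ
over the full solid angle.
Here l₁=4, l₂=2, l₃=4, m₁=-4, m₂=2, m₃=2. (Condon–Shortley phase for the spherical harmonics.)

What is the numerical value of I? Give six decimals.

-0.106180

Rules hold: Σm=0, L=10 even, 2≤4≤6.
N = 9·5·9 = 405
Δ = 2!·6!·2!/11! = 1/13860
Racah Σ t=0..2: t=0:+1/192 t=1:−1/36 t=2:+1/192 = -5/288
⇒ 3j(4 2 4; 0 0 0)² = 20/693, sgn -1
Racah Σ t=2..2: t=2:+1/2880 = 1/2880
⇒ 3j(4 2 4; -4 2 2)² = 2/165, sgn +1
4πI² = N·(3j₀)²·(3jₘ)² = 120/847
I = -1·√(0.141677/4π) = -0.10618031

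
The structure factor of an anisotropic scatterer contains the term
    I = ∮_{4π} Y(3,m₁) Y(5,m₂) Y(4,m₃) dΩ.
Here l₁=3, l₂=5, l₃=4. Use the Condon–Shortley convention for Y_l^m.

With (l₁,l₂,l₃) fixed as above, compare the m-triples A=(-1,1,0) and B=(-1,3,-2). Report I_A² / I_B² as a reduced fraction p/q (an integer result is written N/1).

605/1701

Shared (l₁,l₂,l₃)=(3,5,4): N and (l;000)² cancel in I_A²/I_B².
A: Δ = 4!·2!·6!/13! = 1/180180; Racah Σ t=2..4: t=2:+1/384 t=3:−1/216 t=4:+1/2304 = -11/6912; ⇒ 3j(3 5 4; -1 1 0)² = 11/1638, sgn -1
B: Δ = 4!·2!·6!/13! = 1/180180; Racah Σ t=2..4: t=2:+1/5760 t=3:−1/720 t=4:+1/2304 = -1/1280; ⇒ 3j(3 5 4; -1 3 -2)² = 27/1430, sgn -1
I_A²/I_B² = (11/1638)/(27/1430) = 605/1701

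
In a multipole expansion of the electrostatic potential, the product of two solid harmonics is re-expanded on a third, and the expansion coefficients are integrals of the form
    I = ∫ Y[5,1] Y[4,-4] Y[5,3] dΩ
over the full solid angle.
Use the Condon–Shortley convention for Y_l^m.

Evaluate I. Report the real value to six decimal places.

Checks pass: Σm=0; 14 even; l₃=5∈[1,9].
(2·5+1)(2·4+1)(2·5+1) = 1089
Δ: 4! 6! 4! / 15! → 1/3153150
sum: t=0:+1/69120 t=1:−1/1728 t=2:+1/576 t=3:−1/1728 t=4:+1/69120 = 7/11520
3j²(5 4 5; 0 0 0) = Δ·Π!·Σ² = 2/143  (sign -1)
sum: t=0:+1/27648 = 1/27648
3j²(5 4 5; 1 -4 3) = Δ·Π!·Σ² = 10/429  (sign +1)
combine: 4πI² = 1089·2/143·10/429 = 60/169
take √, sign -1: I = -0.16808437

-0.168084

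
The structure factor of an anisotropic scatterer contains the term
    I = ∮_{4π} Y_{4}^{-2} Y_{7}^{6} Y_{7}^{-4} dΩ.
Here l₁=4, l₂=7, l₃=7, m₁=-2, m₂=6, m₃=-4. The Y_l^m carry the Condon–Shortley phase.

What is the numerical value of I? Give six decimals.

Checks pass: Σm=0; 18 even; l₃=7∈[3,11].
(2·4+1)(2·7+1)(2·7+1) = 2025
Δ: 4! 4! 10! / 19! → 1/58198140
sum: t=0:+1/17418240 t=1:−1/622080 t=2:+1/230400 t=3:−1/622080 t=4:+1/17418240 = 1/806400
3j²(4 7 7; 0 0 0) = Δ·Π!·Σ² = 2268/230945  (sign -1)
sum: t=3:−1/130636800 t=4:+1/34836480 = 11/522547200
3j²(4 7 7; -2 6 -4) = Δ·Π!·Σ² = 1331/81396  (sign -1)
combine: 4πI² = 2025·2268/230945·1331/81396 = 441045/1356277
take √, sign +1: I = 0.16086528

0.160865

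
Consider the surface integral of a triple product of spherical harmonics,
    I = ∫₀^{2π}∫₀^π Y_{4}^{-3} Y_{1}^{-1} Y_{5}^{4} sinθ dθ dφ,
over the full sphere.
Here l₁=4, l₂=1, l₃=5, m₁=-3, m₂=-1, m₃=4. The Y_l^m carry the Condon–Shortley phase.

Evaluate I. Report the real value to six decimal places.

Checks pass: Σm=0; 10 even; l₃=5∈[3,5].
(2·4+1)(2·1+1)(2·5+1) = 297
Δ: 0! 8! 2! / 11! → 1/495
sum: t=0:+1/576 = 1/576
3j²(4 1 5; 0 0 0) = Δ·Π!·Σ² = 5/99  (sign -1)
sum: t=0:+1/10080 = 1/10080
3j²(4 1 5; -3 -1 4) = Δ·Π!·Σ² = 4/55  (sign -1)
combine: 4πI² = 297·5/99·4/55 = 12/11
take √, sign +1: I = 0.29463840

0.294638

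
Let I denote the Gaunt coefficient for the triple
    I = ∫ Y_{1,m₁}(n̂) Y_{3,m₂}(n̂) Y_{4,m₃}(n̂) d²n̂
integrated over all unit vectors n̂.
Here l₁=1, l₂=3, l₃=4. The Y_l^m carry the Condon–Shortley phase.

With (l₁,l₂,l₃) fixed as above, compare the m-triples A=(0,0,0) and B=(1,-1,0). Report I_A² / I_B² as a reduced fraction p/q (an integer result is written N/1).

8/3

l's match ⇒ only the (l;m) 3-j factors differ between A and B.
A: triangle coeff Δ(1,3,4) = 1/252; Σ_t [0,0]: t=0:+1/36 = 1/36; (3j)²=4/63 [(1 3 4; 0 0 0)], sign=+1
B: triangle coeff Δ(1,3,4) = 1/252; Σ_t [0,0]: t=0:+1/96 = 1/96; (3j)²=1/42 [(1 3 4; 1 -1 0)], sign=+1
I_A²/I_B² = (4/63)/(1/42) = 8/3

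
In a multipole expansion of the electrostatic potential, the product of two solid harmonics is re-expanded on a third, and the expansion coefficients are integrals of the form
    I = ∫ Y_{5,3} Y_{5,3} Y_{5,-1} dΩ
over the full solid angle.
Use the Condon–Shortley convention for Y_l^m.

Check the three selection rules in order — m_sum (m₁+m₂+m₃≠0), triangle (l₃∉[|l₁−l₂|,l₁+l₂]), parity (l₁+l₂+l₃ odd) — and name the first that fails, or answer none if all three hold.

m₁+m₂+m₃ = 3 + 3 − 1 = 5  ✗
triangle: |5−5|=0 ≤ l₃=5 ≤ 5+5=10
parity: l₁+l₂+l₃ = 15 is odd

m_sum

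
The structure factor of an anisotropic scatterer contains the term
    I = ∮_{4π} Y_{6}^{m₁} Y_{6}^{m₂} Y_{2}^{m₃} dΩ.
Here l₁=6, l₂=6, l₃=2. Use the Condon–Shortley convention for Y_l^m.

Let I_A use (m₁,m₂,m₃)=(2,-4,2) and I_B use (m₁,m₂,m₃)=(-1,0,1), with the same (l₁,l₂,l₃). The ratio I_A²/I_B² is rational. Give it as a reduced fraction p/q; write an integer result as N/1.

Shared (l₁,l₂,l₃)=(6,6,2): N and (l;000)² cancel in I_A²/I_B².
A: Δ = 10!·2!·2!/15! = 1/90090; Racah Σ t=2..2: t=2:+1/322560 = 1/322560; ⇒ 3j(6 6 2; 2 -4 2)² = 18/1001, sgn +1
B: Δ = 10!·2!·2!/15! = 1/90090; Racah Σ t=5..6: t=5:−1/28800 t=6:+1/34560 = -1/172800; ⇒ 3j(6 6 2; -1 0 1)² = 1/1430, sgn +1
I_A²/I_B² = (18/1001)/(1/1430) = 180/7

180/7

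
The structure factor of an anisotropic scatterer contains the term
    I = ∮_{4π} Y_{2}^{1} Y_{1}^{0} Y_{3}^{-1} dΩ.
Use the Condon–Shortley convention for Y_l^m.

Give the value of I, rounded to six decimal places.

m-sum 0 ✓  L=6 even ✓  1≤3≤3 ✓
Π(2lᵢ+1) = 5×3×7 = 105
triangle coeff Δ(2,1,3) = 1/105
Σ_t [0,0]: t=0:+1/4 = 1/4
(3j)²=3/35 [(2 1 3; 0 0 0)], sign=-1
Σ_t [0,0]: t=0:+1/6 = 1/6
(3j)²=8/105 [(2 1 3; 1 0 -1)], sign=+1
⇒ 4πI² = 24/35
I = (-1)√(24/35/(4π)) = -0.23359668

-0.233597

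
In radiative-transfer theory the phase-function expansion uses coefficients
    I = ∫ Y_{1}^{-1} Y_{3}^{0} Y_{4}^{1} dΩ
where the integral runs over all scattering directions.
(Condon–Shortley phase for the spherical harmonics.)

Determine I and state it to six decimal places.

Checks pass: Σm=0; 8 even; l₃=4∈[2,4].
(2·1+1)(2·3+1)(2·4+1) = 189
Δ: 0! 2! 6! / 9! → 1/252
sum: t=0:+1/36 = 1/36
3j²(1 3 4; 0 0 0) = Δ·Π!·Σ² = 4/63  (sign +1)
sum: t=0:+1/72 = 1/72
3j²(1 3 4; -1 0 1) = Δ·Π!·Σ² = 5/126  (sign -1)
combine: 4πI² = 189·4/63·5/126 = 10/21
take √, sign -1: I = -0.19466390

-0.194664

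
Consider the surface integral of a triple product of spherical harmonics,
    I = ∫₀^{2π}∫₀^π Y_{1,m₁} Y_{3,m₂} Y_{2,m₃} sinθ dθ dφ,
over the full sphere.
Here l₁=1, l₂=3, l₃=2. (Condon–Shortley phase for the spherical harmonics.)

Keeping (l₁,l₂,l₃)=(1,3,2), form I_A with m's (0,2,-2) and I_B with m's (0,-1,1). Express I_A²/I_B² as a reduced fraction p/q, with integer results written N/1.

Shared (l₁,l₂,l₃)=(1,3,2): N and (l;000)² cancel in I_A²/I_B².
A: Δ = 2!·0!·4!/7! = 1/105; Racah Σ t=1..1: t=1:−1/24 = -1/24; ⇒ 3j(1 3 2; 0 2 -2)² = 1/21, sgn -1
B: Δ = 2!·0!·4!/7! = 1/105; Racah Σ t=1..1: t=1:−1/6 = -1/6; ⇒ 3j(1 3 2; 0 -1 1)² = 8/105, sgn +1
I_A²/I_B² = (1/21)/(8/105) = 5/8

5/8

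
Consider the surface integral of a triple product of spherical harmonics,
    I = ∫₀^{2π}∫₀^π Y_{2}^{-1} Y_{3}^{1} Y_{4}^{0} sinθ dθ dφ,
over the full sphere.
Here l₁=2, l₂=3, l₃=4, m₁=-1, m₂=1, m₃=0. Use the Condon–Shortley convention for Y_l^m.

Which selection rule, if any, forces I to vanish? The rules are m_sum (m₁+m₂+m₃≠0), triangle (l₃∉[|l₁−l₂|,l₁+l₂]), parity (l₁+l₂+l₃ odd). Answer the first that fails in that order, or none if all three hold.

azimuthal sum: -1 + 1 + 0 = 0  ✓
1 ≤ 4 ≤ 5 (triangle on l)  ✓
L = 2 + 3 + 4 = 9 (odd)  ✗

parity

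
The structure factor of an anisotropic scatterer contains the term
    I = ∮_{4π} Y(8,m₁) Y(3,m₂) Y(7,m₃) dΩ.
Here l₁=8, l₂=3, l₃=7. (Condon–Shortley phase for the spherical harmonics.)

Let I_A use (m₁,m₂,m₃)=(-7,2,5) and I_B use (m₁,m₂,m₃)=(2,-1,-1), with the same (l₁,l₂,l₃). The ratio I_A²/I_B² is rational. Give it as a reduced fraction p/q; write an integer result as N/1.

11375/4107

l's match ⇒ only the (l;m) 3-j factors differ between A and B.
A: triangle coeff Δ(8,3,7) = 1/5290740; Σ_t [3,4]: t=3:−1/5748019200 t=4:+1/958003200 = 1/1149603840; (3j)²=125/5814 [(8 3 7; -7 2 5)], sign=+1
B: triangle coeff Δ(8,3,7) = 1/5290740; Σ_t [0,2]: t=0:+1/24883200 t=1:−1/3628800 t=2:+1/7741440 = -37/348364800; (3j)²=1369/176358 [(8 3 7; 2 -1 -1)], sign=-1
I_A²/I_B² = (125/5814)/(1369/176358) = 11375/4107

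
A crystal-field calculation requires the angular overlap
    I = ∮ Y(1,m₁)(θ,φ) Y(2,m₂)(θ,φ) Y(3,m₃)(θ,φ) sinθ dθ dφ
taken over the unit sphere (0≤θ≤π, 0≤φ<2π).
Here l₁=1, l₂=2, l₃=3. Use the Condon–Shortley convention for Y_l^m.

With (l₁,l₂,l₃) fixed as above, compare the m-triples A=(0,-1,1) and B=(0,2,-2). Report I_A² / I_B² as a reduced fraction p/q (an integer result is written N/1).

l's match ⇒ only the (l;m) 3-j factors differ between A and B.
A: triangle coeff Δ(1,2,3) = 1/105; Σ_t [0,0]: t=0:+1/6 = 1/6; (3j)²=8/105 [(1 2 3; 0 -1 1)], sign=+1
B: triangle coeff Δ(1,2,3) = 1/105; Σ_t [0,0]: t=0:+1/24 = 1/24; (3j)²=1/21 [(1 2 3; 0 2 -2)], sign=-1
I_A²/I_B² = (8/105)/(1/21) = 8/5

8/5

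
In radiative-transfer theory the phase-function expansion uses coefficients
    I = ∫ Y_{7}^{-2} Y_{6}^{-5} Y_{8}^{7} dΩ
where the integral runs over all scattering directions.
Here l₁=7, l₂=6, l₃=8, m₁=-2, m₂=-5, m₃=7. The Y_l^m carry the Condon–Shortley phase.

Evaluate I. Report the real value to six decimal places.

0.000000

Σlᵢ=21 odd — θ-integrand is odd under cosθ→−cosθ; I=0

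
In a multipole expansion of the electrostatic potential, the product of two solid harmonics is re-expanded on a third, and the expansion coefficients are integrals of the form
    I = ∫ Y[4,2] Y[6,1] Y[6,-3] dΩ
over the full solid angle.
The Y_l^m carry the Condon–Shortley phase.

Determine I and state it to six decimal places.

0.036205

Checks pass: Σm=0; 16 even; l₃=6∈[2,10].
(2·4+1)(2·6+1)(2·6+1) = 1521
Δ: 4! 4! 8! / 17! → 1/15315300
sum: t=0:+1/829440 t=1:−1/25920 t=2:+1/9216 t=3:−1/25920 t=4:+1/829440 = 7/207360
3j²(4 6 6; 0 0 0) = Δ·Π!·Σ² = 28/2431  (sign +1)
sum: t=0:+1/483840 t=1:−1/51840 t=2:+1/69120 = -1/362880
3j²(4 6 6; 2 1 -3) = Δ·Π!·Σ² = 16/17017  (sign +1)
combine: 4πI² = 1521·28/2431·16/17017 = 576/34969
take √, sign +1: I = 0.03620468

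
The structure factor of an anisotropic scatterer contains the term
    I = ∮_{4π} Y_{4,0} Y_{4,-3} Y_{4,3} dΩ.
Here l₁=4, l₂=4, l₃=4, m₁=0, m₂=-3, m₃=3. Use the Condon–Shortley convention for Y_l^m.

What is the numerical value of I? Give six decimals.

Checks pass: Σm=0; 12 even; l₃=4∈[0,8].
(2·4+1)(2·4+1)(2·4+1) = 729
Δ: 4! 4! 4! / 13! → 1/450450
sum: t=0:+1/13824 t=1:−1/216 t=2:+1/64 t=3:−1/216 t=4:+1/13824 = 5/768
3j²(4 4 4; 0 0 0) = Δ·Π!·Σ² = 18/1001  (sign +1)
sum: t=0:+1/3456 t=1:−1/864 = -1/1152
3j²(4 4 4; 0 -3 3) = Δ·Π!·Σ² = 7/286  (sign +1)
combine: 4πI² = 729·18/1001·7/286 = 6561/20449
take √, sign +1: I = 0.15978796

0.159788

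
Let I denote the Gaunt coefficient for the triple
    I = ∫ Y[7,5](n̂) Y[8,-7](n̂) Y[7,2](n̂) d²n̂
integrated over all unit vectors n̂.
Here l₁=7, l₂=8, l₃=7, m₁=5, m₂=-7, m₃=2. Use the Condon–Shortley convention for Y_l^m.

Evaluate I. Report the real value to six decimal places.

0.131080

Rules hold: Σm=0, L=22 even, 1≤7≤15.
N = 15·17·15 = 3825
Δ = 8!·6!·8!/23! = 1/22086194130
Racah Σ t=1..7: t=1:−1/18289152000 t=2:+1/248832000 t=3:−1/24883200 t=4:+1/11943936 t=5:−1/24883200 t=6:+1/248832000 t=7:−1/18289152000 = 11/975421440
⇒ 3j(7 8 7; 0 0 0)² = 1750/289731, sgn -1
Racah Σ t=0..1: t=0:+1/9754214400 t=1:−1/24385536000 = 1/16257024000
⇒ 3j(7 8 7; 5 -7 2)² = 486/52003, sgn -1
4πI² = N·(3j₀)²·(3jₘ)² = 9112500/42204149
I = +1·√(0.215915/4π) = 0.13107995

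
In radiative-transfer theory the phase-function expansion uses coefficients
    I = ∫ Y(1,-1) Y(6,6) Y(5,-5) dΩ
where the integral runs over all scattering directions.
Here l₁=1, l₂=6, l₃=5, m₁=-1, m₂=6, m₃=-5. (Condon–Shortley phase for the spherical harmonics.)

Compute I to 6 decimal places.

Checks pass: Σm=0; 12 even; l₃=5∈[5,7].
(2·1+1)(2·6+1)(2·5+1) = 429
Δ: 2! 0! 10! / 13! → 1/858
sum: t=1:−1/14400 = -1/14400
3j²(1 6 5; 0 0 0) = Δ·Π!·Σ² = 6/143  (sign +1)
sum: t=2:+1/7257600 = 1/7257600
3j²(1 6 5; -1 6 -5) = Δ·Π!·Σ² = 1/13  (sign +1)
combine: 4πI² = 429·6/143·1/13 = 18/13
take √, sign +1: I = 0.33194004

0.331940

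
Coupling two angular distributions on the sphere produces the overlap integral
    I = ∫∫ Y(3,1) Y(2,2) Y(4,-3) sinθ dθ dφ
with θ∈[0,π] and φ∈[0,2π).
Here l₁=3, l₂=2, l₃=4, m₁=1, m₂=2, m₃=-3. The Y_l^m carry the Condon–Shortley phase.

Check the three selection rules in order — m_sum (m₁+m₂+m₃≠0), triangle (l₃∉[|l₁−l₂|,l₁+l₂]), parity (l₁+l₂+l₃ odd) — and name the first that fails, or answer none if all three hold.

m₁+m₂+m₃ = 1 + 2 − 3 = 0  ✓
triangle: |3−2|=1 ≤ l₃=4 ≤ 3+2=5  ✓
parity: l₁+l₂+l₃ = 9 is odd  ✗

parity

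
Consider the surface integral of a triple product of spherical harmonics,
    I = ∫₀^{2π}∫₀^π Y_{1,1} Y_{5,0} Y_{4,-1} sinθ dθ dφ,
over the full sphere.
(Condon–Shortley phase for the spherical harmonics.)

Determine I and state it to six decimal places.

m-sum 0 ✓  L=10 even ✓  4≤4≤6 ✓
Π(2lᵢ+1) = 3×11×9 = 297
triangle coeff Δ(1,5,4) = 1/495
Σ_t [1,1]: t=1:−1/576 = -1/576
(3j)²=5/99 [(1 5 4; 0 0 0)], sign=-1
Σ_t [0,0]: t=0:+1/1440 = 1/1440
(3j)²=2/99 [(1 5 4; 1 0 -1)], sign=-1
⇒ 4πI² = 10/33
I = (+1)√(10/33/(4π)) = 0.15528807

0.155288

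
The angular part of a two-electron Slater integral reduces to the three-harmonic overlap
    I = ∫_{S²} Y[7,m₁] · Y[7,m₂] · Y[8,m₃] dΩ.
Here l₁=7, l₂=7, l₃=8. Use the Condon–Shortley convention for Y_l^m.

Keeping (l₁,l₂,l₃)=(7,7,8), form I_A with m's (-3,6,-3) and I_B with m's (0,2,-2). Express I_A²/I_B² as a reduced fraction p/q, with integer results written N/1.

832/175

Same 7,7,8: normalisation and zero-m 3j drop out of the ratio.
A: Δ: 6! 8! 8! / 23! → 1/22086194130; sum: t=5:−1/3483648000 t=6:+1/2090188800 = 1/5225472000; 3j²(7 7 8; -3 6 -3) = Δ·Π!·Σ² = 32/7429  (sign -1)
B: Δ: 6! 8! 8! / 23! → 1/22086194130; sum: t=1:−1/6967296000 t=2:+1/174182400 t=3:−1/29859840 t=4:+1/24883200 t=5:−1/99532800 t=6:+1/2612736000 = 11/4180377600; 3j²(7 7 8; 0 2 -2) = Δ·Π!·Σ² = 175/193154  (sign +1)
I_A²/I_B² = (32/7429)/(175/193154) = 832/175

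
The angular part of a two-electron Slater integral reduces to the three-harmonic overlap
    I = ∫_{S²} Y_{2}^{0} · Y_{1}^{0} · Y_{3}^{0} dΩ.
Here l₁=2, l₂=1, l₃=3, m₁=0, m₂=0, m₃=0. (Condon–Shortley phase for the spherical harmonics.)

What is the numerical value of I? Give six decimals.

m-sum 0 ✓  L=6 even ✓  1≤3≤3 ✓
Π(2lᵢ+1) = 5×3×7 = 105
triangle coeff Δ(2,1,3) = 1/105
Σ_t [0,0]: t=0:+1/4 = 1/4
(3j)²=3/35 [(2 1 3; 0 0 0)], sign=-1
(m-triple is (0,0,0) — same symbol as above.)
⇒ 4πI² = 27/35
I = (+1)√(27/35/(4π)) = 0.24776670

0.247767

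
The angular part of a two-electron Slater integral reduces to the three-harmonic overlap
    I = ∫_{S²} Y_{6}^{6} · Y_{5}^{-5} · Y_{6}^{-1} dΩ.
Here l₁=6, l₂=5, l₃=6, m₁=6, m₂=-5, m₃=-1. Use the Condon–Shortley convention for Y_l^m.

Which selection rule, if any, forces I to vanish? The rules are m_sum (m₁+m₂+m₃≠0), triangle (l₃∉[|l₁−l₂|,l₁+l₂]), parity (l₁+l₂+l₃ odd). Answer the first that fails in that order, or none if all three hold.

parity

m₁+m₂+m₃ = 6 − 5 − 1 = 0  ✓
triangle: |6−5|=1 ≤ l₃=6 ≤ 6+5=11  ✓
parity: l₁+l₂+l₃ = 17 is odd  ✗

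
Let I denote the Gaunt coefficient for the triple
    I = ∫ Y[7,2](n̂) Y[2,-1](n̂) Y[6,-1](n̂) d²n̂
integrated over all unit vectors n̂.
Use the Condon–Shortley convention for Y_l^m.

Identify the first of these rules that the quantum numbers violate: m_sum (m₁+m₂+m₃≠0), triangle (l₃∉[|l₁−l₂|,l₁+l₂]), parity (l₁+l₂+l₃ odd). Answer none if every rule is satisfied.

parity

m₁+m₂+m₃ = 2 − 1 − 1 = 0  ✓
triangle: |7−2|=5 ≤ l₃=6 ≤ 7+2=9  ✓
parity: l₁+l₂+l₃ = 15 is odd  ✗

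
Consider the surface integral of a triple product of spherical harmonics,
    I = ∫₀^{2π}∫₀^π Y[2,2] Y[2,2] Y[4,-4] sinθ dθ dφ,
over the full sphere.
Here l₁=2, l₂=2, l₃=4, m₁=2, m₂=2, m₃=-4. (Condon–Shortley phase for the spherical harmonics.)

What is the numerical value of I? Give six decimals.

m-sum 0 ✓  L=8 even ✓  0≤4≤4 ✓
Π(2lᵢ+1) = 5×5×9 = 225
triangle coeff Δ(2,2,4) = 1/630
Σ_t [0,0]: t=0:+1/16 = 1/16
(3j)²=2/35 [(2 2 4; 0 0 0)], sign=+1
Σ_t [0,0]: t=0:+1/576 = 1/576
(3j)²=1/9 [(2 2 4; 2 2 -4)], sign=+1
⇒ 4πI² = 10/7
I = (+1)√(10/7/(4π)) = 0.33716777

0.337168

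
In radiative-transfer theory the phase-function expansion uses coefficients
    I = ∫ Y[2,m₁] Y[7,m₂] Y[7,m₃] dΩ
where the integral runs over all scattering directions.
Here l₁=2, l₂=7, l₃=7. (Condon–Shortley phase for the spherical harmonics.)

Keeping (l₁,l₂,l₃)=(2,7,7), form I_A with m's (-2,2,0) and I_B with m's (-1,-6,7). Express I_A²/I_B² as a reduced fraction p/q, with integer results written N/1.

l's match ⇒ only the (l;m) 3-j factors differ between A and B.
A: triangle coeff Δ(2,7,7) = 1/185640; Σ_t [2,2]: t=2:+1/2419200 = 1/2419200; (3j)²=27/1105 [(2 7 7; -2 2 0)], sign=-1
B: triangle coeff Δ(2,7,7) = 1/185640; Σ_t [1,1]: t=1:−1/958003200 = -1/958003200; (3j)²=13/680 [(2 7 7; -1 -6 7)], sign=-1
I_A²/I_B² = (27/1105)/(13/680) = 216/169

216/169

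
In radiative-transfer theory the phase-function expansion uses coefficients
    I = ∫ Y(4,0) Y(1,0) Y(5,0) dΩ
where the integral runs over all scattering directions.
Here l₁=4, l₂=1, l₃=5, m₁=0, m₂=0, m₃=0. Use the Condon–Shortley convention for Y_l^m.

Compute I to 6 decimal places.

Checks pass: Σm=0; 10 even; l₃=5∈[3,5].
(2·4+1)(2·1+1)(2·5+1) = 297
Δ: 0! 8! 2! / 11! → 1/495
sum: t=0:+1/576 = 1/576
3j²(4 1 5; 0 0 0) = Δ·Π!·Σ² = 5/99  (sign -1)
(m-triple is (0,0,0) — same symbol as above.)
combine: 4πI² = 297·5/99·5/99 = 25/33
take √, sign +1: I = 0.24553200

0.245532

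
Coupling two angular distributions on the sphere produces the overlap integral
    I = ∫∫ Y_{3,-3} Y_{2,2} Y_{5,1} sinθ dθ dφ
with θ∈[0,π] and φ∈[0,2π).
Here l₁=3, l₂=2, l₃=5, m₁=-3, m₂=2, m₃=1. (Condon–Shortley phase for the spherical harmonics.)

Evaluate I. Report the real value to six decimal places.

-0.023961

Checks pass: Σm=0; 10 even; l₃=5∈[1,5].
(2·3+1)(2·2+1)(2·5+1) = 385
Δ: 0! 6! 4! / 11! → 1/2310
sum: t=0:+1/144 = 1/144
3j²(3 2 5; 0 0 0) = Δ·Π!·Σ² = 10/231  (sign -1)
sum: t=0:+1/17280 = 1/17280
3j²(3 2 5; -3 2 1) = Δ·Π!·Σ² = 1/2310  (sign +1)
combine: 4πI² = 385·10/231·1/2310 = 5/693
take √, sign -1: I = -0.02396147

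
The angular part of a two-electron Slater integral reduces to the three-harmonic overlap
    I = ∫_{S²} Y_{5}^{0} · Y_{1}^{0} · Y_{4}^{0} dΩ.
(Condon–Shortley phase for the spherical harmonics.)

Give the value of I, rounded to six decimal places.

0.245532

m-sum 0 ✓  L=10 even ✓  4≤4≤6 ✓
Π(2lᵢ+1) = 11×3×9 = 297
triangle coeff Δ(5,1,4) = 1/495
Σ_t [1,1]: t=1:−1/576 = -1/576
(3j)²=5/99 [(5 1 4; 0 0 0)], sign=-1
(m-triple is (0,0,0) — same symbol as above.)
⇒ 4πI² = 25/33
I = (+1)√(25/33/(4π)) = 0.24553200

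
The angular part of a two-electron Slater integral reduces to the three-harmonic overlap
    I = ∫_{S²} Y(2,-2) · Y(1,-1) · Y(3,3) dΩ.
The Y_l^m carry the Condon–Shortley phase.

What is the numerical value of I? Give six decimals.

Rules hold: Σm=0, L=6 even, 1≤3≤3.
N = 5·3·7 = 105
Δ = 0!·4!·2!/7! = 1/105
Racah Σ t=0..0: t=0:+1/4 = 1/4
⇒ 3j(2 1 3; 0 0 0)² = 3/35, sgn -1
Racah Σ t=0..0: t=0:+1/48 = 1/48
⇒ 3j(2 1 3; -2 -1 3)² = 1/7, sgn +1
4πI² = N·(3j₀)²·(3jₘ)² = 9/7
I = -1·√(1.28571/4π) = -0.31986543

-0.319865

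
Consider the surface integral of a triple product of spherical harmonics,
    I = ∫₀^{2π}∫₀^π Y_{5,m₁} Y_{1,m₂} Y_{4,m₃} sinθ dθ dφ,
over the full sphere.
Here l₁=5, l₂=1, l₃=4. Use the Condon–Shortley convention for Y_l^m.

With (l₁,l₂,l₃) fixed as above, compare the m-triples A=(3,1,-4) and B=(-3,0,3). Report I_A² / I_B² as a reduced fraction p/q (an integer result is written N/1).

Shared (l₁,l₂,l₃)=(5,1,4): N and (l;000)² cancel in I_A²/I_B².
A: Δ = 2!·8!·0!/11! = 1/495; Racah Σ t=2..2: t=2:+1/80640 = 1/80640; ⇒ 3j(5 1 4; 3 1 -4)² = 1/495, sgn +1
B: Δ = 2!·8!·0!/11! = 1/495; Racah Σ t=1..1: t=1:−1/5040 = -1/5040; ⇒ 3j(5 1 4; -3 0 3)² = 16/495, sgn +1
I_A²/I_B² = (1/495)/(16/495) = 1/16

1/16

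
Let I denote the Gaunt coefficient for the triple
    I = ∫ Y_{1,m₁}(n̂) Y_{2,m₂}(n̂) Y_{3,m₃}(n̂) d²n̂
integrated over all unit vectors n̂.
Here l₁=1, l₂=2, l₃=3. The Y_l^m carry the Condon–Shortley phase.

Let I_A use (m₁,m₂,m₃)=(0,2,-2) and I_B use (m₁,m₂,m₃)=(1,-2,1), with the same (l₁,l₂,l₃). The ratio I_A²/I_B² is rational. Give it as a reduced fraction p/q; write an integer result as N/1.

5/1

Same 1,2,3: normalisation and zero-m 3j drop out of the ratio.
A: Δ: 0! 2! 4! / 7! → 1/105; sum: t=0:+1/24 = 1/24; 3j²(1 2 3; 0 2 -2) = Δ·Π!·Σ² = 1/21  (sign -1)
B: Δ: 0! 2! 4! / 7! → 1/105; sum: t=0:+1/48 = 1/48; 3j²(1 2 3; 1 -2 1) = Δ·Π!·Σ² = 1/105  (sign +1)
I_A²/I_B² = (1/21)/(1/105) = 5/1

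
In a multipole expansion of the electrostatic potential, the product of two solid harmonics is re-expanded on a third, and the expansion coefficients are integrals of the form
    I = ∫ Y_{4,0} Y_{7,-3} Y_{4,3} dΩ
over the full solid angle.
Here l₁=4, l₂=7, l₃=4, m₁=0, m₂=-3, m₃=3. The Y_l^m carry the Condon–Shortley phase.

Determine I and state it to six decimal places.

0.000000

l₁+l₂+l₃=15 is odd: 3j(l;000)=0 ⇒ I=0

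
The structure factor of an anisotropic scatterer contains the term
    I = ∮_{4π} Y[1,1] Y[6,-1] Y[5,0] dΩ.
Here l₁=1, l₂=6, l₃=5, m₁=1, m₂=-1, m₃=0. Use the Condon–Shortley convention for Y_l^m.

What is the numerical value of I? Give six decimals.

Checks pass: Σm=0; 12 even; l₃=5∈[5,7].
(2·1+1)(2·6+1)(2·5+1) = 429
Δ: 2! 0! 10! / 13! → 1/858
sum: t=1:−1/14400 = -1/14400
3j²(1 6 5; 0 0 0) = Δ·Π!·Σ² = 6/143  (sign +1)
sum: t=0:+1/28800 = 1/28800
3j²(1 6 5; 1 -1 0) = Δ·Π!·Σ² = 7/286  (sign -1)
combine: 4πI² = 429·6/143·7/286 = 63/143
take √, sign -1: I = -0.18723944

-0.187239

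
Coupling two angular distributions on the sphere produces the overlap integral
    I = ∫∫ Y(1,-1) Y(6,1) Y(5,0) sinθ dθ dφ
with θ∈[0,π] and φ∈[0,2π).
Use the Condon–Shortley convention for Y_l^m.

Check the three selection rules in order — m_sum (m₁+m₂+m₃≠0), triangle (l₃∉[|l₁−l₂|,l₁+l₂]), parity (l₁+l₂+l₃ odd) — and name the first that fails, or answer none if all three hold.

none

Σmᵢ = 0  ✓
l₃∈[|l₁−l₂|,l₁+l₂]=[5,7], have l₃=5  ✓
Σlᵢ = 12 ⇒ even  ✓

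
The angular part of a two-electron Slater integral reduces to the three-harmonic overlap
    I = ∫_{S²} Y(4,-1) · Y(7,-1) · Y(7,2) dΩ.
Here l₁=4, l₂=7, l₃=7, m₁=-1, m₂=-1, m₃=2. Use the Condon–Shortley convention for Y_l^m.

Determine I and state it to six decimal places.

0.100255

Rules hold: Σm=0, L=18 even, 3≤7≤11.
N = 9·15·15 = 2025
Δ = 4!·4!·10!/19! = 1/58198140
Racah Σ t=0..4: t=0:+1/17418240 t=1:−1/622080 t=2:+1/230400 t=3:−1/622080 t=4:+1/17418240 = 1/806400
⇒ 3j(4 7 7; 0 0 0)² = 2268/230945, sgn -1
Racah Σ t=1..4: t=1:−1/2073600 t=2:+1/414720 t=3:−1/725760 t=4:+1/11612160 = 37/58060800
⇒ 3j(4 7 7; -1 -1 2)² = 4107/646646, sgn -1
4πI² = N·(3j₀)²·(3jₘ)² = 269460270/2133423721
I = +1·√(0.126304/4π) = 0.10025450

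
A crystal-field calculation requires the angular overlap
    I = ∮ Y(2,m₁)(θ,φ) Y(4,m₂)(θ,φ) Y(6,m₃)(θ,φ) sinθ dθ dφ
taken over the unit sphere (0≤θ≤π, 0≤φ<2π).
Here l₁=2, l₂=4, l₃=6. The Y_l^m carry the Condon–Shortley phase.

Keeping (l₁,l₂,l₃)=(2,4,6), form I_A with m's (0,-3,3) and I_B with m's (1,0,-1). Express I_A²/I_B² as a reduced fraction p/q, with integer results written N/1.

108/175

l's match ⇒ only the (l;m) 3-j factors differ between A and B.
A: triangle coeff Δ(2,4,6) = 1/6435; Σ_t [0,0]: t=0:+1/20160 = 1/20160; (3j)²=12/715 [(2 4 6; 0 -3 3)], sign=-1
B: triangle coeff Δ(2,4,6) = 1/6435; Σ_t [0,0]: t=0:+1/3456 = 1/3456; (3j)²=35/1287 [(2 4 6; 1 0 -1)], sign=-1
I_A²/I_B² = (12/715)/(35/1287) = 108/175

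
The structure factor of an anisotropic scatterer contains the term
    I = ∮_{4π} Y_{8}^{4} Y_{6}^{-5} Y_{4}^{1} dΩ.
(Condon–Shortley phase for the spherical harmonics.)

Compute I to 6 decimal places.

-0.161070

m-sum 0 ✓  L=18 even ✓  2≤4≤14 ✓
Π(2lᵢ+1) = 17×13×9 = 1989
triangle coeff Δ(8,6,4) = 1/23279256
Σ_t [4,6]: t=4:+1/1658880 t=5:−1/518400 t=6:+1/1658880 = -1/1382400
(3j)²=504/46189 [(8 6 4; 0 0 0)], sign=-1
Σ_t [0,1]: t=0:+1/174182400 t=1:−1/26127360 = -17/522547200
(3j)²=935/62244 [(8 6 4; 4 -5 1)], sign=+1
⇒ 4πI² = 1530/4693
I = (-1)√(1530/4693/(4π)) = -0.16107031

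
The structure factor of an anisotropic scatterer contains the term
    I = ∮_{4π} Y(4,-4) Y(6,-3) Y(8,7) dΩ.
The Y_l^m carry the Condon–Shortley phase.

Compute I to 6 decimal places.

m-sum 0 ✓  L=18 even ✓  2≤8≤10 ✓
Π(2lᵢ+1) = 9×13×17 = 1989
triangle coeff Δ(4,6,8) = 1/23279256
Σ_t [0,2]: t=0:+1/1658880 t=1:−1/518400 t=2:+1/1658880 = -1/1382400
(3j)²=504/46189 [(4 6 8; 0 0 0)], sign=-1
Σ_t [2,2]: t=2:+1/522547200 = 1/522547200
(3j)²=35/1938 [(4 6 8; -4 -3 7)], sign=-1
⇒ 4πI² = 26460/67507
I = (+1)√(26460/67507/(4π)) = 0.17661012

0.176610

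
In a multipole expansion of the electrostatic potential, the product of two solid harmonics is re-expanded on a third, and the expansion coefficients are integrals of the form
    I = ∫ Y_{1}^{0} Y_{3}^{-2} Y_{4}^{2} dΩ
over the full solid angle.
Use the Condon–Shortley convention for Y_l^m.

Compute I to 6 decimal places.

0.213244

Rules hold: Σm=0, L=8 even, 2≤4≤4.
N = 3·7·9 = 189
Δ = 0!·2!·6!/9! = 1/252
Racah Σ t=0..0: t=0:+1/36 = 1/36
⇒ 3j(1 3 4; 0 0 0)² = 4/63, sgn +1
Racah Σ t=0..0: t=0:+1/120 = 1/120
⇒ 3j(1 3 4; 0 -2 2)² = 1/21, sgn +1
4πI² = N·(3j₀)²·(3jₘ)² = 4/7
I = +1·√(0.571429/4π) = 0.21324362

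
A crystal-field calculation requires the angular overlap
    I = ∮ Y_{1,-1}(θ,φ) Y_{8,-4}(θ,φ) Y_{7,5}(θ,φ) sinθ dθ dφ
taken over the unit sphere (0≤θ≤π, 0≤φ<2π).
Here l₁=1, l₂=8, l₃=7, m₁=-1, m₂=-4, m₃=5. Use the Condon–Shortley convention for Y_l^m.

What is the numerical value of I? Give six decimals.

Rules hold: Σm=0, L=16 even, 7≤7≤9.
N = 3·17·15 = 765
Δ = 2!·0!·14!/17! = 1/2040
Racah Σ t=1..1: t=1:−1/25401600 = -1/25401600
⇒ 3j(1 8 7; 0 0 0)² = 8/255, sgn +1
Racah Σ t=2..2: t=2:+1/1916006400 = 1/1916006400
⇒ 3j(1 8 7; -1 -4 5)² = 1/340, sgn +1
4πI² = N·(3j₀)²·(3jₘ)² = 6/85
I = +1·√(0.0705882/4π) = 0.07494820

0.074948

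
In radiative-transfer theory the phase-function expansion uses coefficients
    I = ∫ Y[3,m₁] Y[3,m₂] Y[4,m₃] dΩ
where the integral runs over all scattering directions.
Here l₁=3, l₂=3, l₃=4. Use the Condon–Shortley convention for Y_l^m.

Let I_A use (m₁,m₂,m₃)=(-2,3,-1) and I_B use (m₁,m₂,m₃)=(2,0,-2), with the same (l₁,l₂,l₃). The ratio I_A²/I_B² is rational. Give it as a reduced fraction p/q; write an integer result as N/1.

10/1

Same 3,3,4: normalisation and zero-m 3j drop out of the ratio.
A: Δ: 2! 4! 4! / 11! → 1/34650; sum: t=2:+1/288 = 1/288; 3j²(3 3 4; -2 3 -1) = Δ·Π!·Σ² = 5/231  (sign -1)
B: Δ: 2! 4! 4! / 11! → 1/34650; sum: t=0:+1/72 t=1:−1/96 = 1/288; 3j²(3 3 4; 2 0 -2) = Δ·Π!·Σ² = 1/462  (sign +1)
I_A²/I_B² = (5/231)/(1/462) = 10/1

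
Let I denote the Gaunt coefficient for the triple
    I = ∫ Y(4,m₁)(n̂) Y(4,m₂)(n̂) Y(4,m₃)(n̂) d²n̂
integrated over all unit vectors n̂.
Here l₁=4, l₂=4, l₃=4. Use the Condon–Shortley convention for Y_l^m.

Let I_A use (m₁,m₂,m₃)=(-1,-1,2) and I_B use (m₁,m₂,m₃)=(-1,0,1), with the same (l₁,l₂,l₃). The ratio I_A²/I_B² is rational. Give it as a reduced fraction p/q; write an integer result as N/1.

40/9

Shared (l₁,l₂,l₃)=(4,4,4): N and (l;000)² cancel in I_A²/I_B².
A: Δ = 4!·4!·4!/13! = 1/450450; Racah Σ t=1..3: t=1:−1/576 t=2:+1/144 t=3:−1/576 = 1/288; ⇒ 3j(4 4 4; -1 -1 2)² = 20/1001, sgn +1
B: Δ = 4!·4!·4!/13! = 1/450450; Racah Σ t=1..4: t=1:−1/864 t=2:+1/96 t=3:−1/144 t=4:+1/3456 = 1/384; ⇒ 3j(4 4 4; -1 0 1)² = 9/2002, sgn -1
I_A²/I_B² = (20/1001)/(9/2002) = 40/9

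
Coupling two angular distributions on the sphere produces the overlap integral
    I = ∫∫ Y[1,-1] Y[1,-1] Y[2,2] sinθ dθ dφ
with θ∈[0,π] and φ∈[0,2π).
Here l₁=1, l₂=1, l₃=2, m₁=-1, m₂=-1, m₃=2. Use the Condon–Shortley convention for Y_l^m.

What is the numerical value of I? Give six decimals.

0.309019

Checks pass: Σm=0; 4 even; l₃=2∈[0,2].
(2·1+1)(2·1+1)(2·2+1) = 45
Δ: 0! 2! 2! / 5! → 1/30
sum: t=0:+1/1 = 1/1
3j²(1 1 2; 0 0 0) = Δ·Π!·Σ² = 2/15  (sign +1)
sum: t=0:+1/4 = 1/4
3j²(1 1 2; -1 -1 2) = Δ·Π!·Σ² = 1/5  (sign +1)
combine: 4πI² = 45·2/15·1/5 = 6/5
take √, sign +1: I = 0.30901936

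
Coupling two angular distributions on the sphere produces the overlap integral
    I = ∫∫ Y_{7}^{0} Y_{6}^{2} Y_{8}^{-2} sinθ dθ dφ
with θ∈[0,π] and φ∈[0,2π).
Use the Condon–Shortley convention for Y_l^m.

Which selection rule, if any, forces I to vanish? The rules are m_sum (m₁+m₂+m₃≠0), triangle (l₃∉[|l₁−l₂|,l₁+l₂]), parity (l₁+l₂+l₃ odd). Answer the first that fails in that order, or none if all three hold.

parity

Σmᵢ = 0  ✓
l₃∈[|l₁−l₂|,l₁+l₂]=[1,13], have l₃=8  ✓
Σlᵢ = 21 ⇒ odd  ✗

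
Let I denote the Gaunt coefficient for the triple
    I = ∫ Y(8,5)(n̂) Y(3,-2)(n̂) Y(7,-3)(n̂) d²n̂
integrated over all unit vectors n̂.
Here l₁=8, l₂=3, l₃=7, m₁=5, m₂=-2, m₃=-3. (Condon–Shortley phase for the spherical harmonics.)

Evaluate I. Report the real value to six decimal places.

Checks pass: Σm=0; 18 even; l₃=7∈[5,11].
(2·8+1)(2·3+1)(2·7+1) = 1785
Δ: 4! 12! 2! / 19! → 1/5290740
sum: t=1:−1/7257600 t=2:+1/2073600 t=3:−1/7257600 = 1/4838400
3j²(8 3 7; 0 0 0) = Δ·Π!·Σ² = 252/20995  (sign -1)
sum: t=0:+1/52254720 t=1:−1/87091200 = 1/130636800
3j²(8 3 7; 5 -2 -3) = Δ·Π!·Σ² = 88/20349  (sign +1)
combine: 4πI² = 1785·252/20995·88/20349 = 7392/79781
take √, sign -1: I = -0.08586700

-0.085867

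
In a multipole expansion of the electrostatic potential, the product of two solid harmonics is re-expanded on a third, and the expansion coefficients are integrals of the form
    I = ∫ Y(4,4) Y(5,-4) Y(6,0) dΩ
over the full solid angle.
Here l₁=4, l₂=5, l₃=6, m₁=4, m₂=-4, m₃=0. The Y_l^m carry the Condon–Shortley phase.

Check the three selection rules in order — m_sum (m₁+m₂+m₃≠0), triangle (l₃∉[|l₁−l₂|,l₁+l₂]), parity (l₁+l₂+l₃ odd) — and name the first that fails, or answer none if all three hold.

parity

m₁+m₂+m₃ = 4 − 4 + 0 = 0  ✓
triangle: |4−5|=1 ≤ l₃=6 ≤ 4+5=9  ✓
parity: l₁+l₂+l₃ = 15 is odd  ✗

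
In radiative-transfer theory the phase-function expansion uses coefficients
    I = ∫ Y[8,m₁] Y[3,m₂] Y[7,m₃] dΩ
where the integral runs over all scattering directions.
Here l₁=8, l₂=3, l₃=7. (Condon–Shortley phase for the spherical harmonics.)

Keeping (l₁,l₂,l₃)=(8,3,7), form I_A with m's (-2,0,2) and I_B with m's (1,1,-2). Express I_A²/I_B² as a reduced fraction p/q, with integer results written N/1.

Shared (l₁,l₂,l₃)=(8,3,7): N and (l;000)² cancel in I_A²/I_B².
A: Δ = 4!·12!·2!/19! = 1/5290740; Racah Σ t=1..3: t=1:−1/26127360 t=2:+1/3870720 t=3:−1/7257600 = 43/522547200; ⇒ 3j(8 3 7; -2 0 2)² = 1849/352716, sgn -1
B: Δ = 4!·12!·2!/19! = 1/5290740; Racah Σ t=2..4: t=2:+1/4838400 t=3:−1/5806080 t=4:+1/104509440 = 23/522547200; ⇒ 3j(8 3 7; 1 1 -2)² = 529/377910, sgn -1
I_A²/I_B² = (1849/352716)/(529/377910) = 27735/7406

27735/7406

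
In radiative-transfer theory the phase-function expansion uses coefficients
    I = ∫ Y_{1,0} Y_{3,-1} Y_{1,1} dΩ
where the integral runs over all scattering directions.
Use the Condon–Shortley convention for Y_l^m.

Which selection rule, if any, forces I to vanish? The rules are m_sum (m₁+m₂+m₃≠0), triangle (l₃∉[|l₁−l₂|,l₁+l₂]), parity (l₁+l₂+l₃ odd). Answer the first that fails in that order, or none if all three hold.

m₁+m₂+m₃ = 0 − 1 + 1 = 0  ✓
triangle: |1−3|=2 ≤ l₃=1 ≤ 1+3=4  ✗
parity: l₁+l₂+l₃ = 5 is odd

triangle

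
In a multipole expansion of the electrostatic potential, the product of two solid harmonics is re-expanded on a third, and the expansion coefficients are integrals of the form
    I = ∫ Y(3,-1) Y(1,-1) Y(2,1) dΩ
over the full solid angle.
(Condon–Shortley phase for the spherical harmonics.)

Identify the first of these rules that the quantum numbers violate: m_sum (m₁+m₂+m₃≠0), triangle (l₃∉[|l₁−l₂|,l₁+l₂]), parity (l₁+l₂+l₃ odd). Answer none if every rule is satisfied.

m_sum

m₁+m₂+m₃ = -1 − 1 + 1 = -1  ✗
triangle: |3−1|=2 ≤ l₃=2 ≤ 3+1=4
parity: l₁+l₂+l₃ = 6 is even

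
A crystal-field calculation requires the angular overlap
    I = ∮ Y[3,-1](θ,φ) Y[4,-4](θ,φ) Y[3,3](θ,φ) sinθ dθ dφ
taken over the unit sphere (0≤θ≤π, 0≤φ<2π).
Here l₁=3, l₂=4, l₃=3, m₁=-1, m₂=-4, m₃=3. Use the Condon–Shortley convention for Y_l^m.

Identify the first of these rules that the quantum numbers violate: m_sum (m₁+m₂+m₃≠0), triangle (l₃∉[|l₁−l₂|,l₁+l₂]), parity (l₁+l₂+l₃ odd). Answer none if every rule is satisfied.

azimuthal sum: -1 − 4 + 3 = -2  ✗
1 ≤ 3 ≤ 7 (triangle on l)
L = 3 + 4 + 3 = 10 (even)

m_sum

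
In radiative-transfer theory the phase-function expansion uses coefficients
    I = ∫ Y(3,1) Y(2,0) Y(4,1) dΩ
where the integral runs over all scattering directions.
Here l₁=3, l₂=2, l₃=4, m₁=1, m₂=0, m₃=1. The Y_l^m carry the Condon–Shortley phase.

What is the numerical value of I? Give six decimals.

0.000000

m-sum = 1 + 0 + 1 = 2 ≠ 0 ⇒ I = 0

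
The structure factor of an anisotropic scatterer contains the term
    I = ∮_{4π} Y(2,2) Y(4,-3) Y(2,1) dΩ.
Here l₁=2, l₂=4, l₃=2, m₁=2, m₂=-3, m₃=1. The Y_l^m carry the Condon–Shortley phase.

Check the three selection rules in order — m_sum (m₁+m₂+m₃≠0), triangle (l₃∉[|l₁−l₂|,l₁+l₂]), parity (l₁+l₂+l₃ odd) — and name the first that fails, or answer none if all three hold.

m₁+m₂+m₃ = 2 − 3 + 1 = 0  ✓
triangle: |2−4|=2 ≤ l₃=2 ≤ 2+4=6  ✓
parity: l₁+l₂+l₃ = 8 is even  ✓

none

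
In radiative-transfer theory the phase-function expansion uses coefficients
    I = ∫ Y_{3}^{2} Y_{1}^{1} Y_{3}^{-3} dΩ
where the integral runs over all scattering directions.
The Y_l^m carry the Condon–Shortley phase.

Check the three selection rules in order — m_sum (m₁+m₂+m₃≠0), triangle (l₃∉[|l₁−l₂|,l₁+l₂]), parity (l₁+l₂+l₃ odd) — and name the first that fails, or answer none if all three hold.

parity

Σmᵢ = 0  ✓
l₃∈[|l₁−l₂|,l₁+l₂]=[2,4], have l₃=3  ✓
Σlᵢ = 7 ⇒ odd  ✗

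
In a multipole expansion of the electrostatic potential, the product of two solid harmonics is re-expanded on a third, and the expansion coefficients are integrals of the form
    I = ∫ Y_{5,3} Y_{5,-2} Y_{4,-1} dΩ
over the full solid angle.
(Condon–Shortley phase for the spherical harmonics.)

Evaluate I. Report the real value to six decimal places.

m-sum 0 ✓  L=14 even ✓  0≤4≤10 ✓
Π(2lᵢ+1) = 11×11×9 = 1089
triangle coeff Δ(5,5,4) = 1/3153150
Σ_t [1,5]: t=1:−1/69120 t=2:+1/1728 t=3:−1/576 t=4:+1/1728 t=5:−1/69120 = -7/11520
(3j)²=2/143 [(5 5 4; 0 0 0)], sign=-1
Σ_t [0,2]: t=0:+1/17280 t=1:−1/2880 t=2:+1/6912 = -1/6912
(3j)²=5/429 [(5 5 4; 3 -2 -1)], sign=+1
⇒ 4πI² = 30/169
I = (-1)√(30/169/(4π)) = -0.11885360

-0.118854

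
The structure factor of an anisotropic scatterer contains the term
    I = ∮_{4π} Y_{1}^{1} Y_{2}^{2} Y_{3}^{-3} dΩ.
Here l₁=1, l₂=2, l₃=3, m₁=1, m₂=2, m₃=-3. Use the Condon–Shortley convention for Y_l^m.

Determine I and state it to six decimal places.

Rules hold: Σm=0, L=6 even, 1≤3≤3.
N = 3·5·7 = 105
Δ = 0!·2!·4!/7! = 1/105
Racah Σ t=0..0: t=0:+1/4 = 1/4
⇒ 3j(1 2 3; 0 0 0)² = 3/35, sgn -1
Racah Σ t=0..0: t=0:+1/48 = 1/48
⇒ 3j(1 2 3; 1 2 -3)² = 1/7, sgn +1
4πI² = N·(3j₀)²·(3jₘ)² = 9/7
I = -1·√(1.28571/4π) = -0.31986543

-0.319865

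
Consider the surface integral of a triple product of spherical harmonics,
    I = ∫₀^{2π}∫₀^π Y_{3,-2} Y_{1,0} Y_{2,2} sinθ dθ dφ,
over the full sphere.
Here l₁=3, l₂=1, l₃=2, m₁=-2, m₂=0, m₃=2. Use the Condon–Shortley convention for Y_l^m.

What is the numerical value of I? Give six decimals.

0.184674

Checks pass: Σm=0; 6 even; l₃=2∈[2,4].
(2·3+1)(2·1+1)(2·2+1) = 105
Δ: 2! 4! 0! / 7! → 1/105
sum: t=1:−1/4 = -1/4
3j²(3 1 2; 0 0 0) = Δ·Π!·Σ² = 3/35  (sign -1)
sum: t=1:−1/24 = -1/24
3j²(3 1 2; -2 0 2) = Δ·Π!·Σ² = 1/21  (sign -1)
combine: 4πI² = 105·3/35·1/21 = 3/7
take √, sign +1: I = 0.18467439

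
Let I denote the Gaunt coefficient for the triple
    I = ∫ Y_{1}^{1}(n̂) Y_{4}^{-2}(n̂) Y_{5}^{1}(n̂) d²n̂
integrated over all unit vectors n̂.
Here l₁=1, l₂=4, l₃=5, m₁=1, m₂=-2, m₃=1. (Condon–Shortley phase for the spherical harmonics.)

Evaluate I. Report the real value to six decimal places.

-0.120286

m-sum 0 ✓  L=10 even ✓  3≤5≤5 ✓
Π(2lᵢ+1) = 3×9×11 = 297
triangle coeff Δ(1,4,5) = 1/495
Σ_t [0,0]: t=0:+1/576 = 1/576
(3j)²=5/99 [(1 4 5; 0 0 0)], sign=-1
Σ_t [0,0]: t=0:+1/2880 = 1/2880
(3j)²=2/165 [(1 4 5; 1 -2 1)], sign=+1
⇒ 4πI² = 2/11
I = (-1)√(2/11/(4π)) = -0.12028562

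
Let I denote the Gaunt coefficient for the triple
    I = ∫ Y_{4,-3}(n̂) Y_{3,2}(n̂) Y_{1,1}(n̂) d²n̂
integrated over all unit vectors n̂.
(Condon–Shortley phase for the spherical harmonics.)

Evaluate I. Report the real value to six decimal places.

-0.282095

Checks pass: Σm=0; 8 even; l₃=1∈[1,7].
(2·4+1)(2·3+1)(2·1+1) = 189
Δ: 6! 2! 0! / 9! → 1/252
sum: t=3:−1/36 = -1/36
3j²(4 3 1; 0 0 0) = Δ·Π!·Σ² = 4/63  (sign +1)
sum: t=5:−1/240 = -1/240
3j²(4 3 1; -3 2 1) = Δ·Π!·Σ² = 1/12  (sign -1)
combine: 4πI² = 189·4/63·1/12 = 1/1
take √, sign -1: I = -0.28209479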